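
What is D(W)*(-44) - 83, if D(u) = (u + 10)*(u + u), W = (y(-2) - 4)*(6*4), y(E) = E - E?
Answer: -726611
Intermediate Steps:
y(E) = 0
W = -96 (W = (0 - 4)*(6*4) = -4*24 = -96)
D(u) = 2*u*(10 + u) (D(u) = (10 + u)*(2*u) = 2*u*(10 + u))
D(W)*(-44) - 83 = (2*(-96)*(10 - 96))*(-44) - 83 = (2*(-96)*(-86))*(-44) - 83 = 16512*(-44) - 83 = -726528 - 83 = -726611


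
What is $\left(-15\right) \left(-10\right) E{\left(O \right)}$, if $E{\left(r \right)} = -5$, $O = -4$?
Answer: $-750$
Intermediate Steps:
$\left(-15\right) \left(-10\right) E{\left(O \right)} = \left(-15\right) \left(-10\right) \left(-5\right) = 150 \left(-5\right) = -750$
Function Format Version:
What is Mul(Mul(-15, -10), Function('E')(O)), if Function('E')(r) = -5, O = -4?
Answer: -750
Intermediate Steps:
Mul(Mul(-15, -10), Function('E')(O)) = Mul(Mul(-15, -10), -5) = Mul(150, -5) = -750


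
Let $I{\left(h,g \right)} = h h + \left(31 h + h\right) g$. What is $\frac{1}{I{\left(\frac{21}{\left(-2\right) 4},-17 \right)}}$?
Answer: $\frac{64}{91833} \approx 0.00069692$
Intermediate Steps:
$I{\left(h,g \right)} = h^{2} + 32 g h$ ($I{\left(h,g \right)} = h^{2} + 32 h g = h^{2} + 32 g h$)
$\frac{1}{I{\left(\frac{21}{\left(-2\right) 4},-17 \right)}} = \frac{1}{\frac{21}{\left(-2\right) 4} \left(\frac{21}{\left(-2\right) 4} + 32 \left(-17\right)\right)} = \frac{1}{\frac{21}{-8} \left(\frac{21}{-8} - 544\right)} = \frac{1}{21 \left(- \frac{1}{8}\right) \left(21 \left(- \frac{1}{8}\right) - 544\right)} = \frac{1}{\left(- \frac{21}{8}\right) \left(- \frac{21}{8} - 544\right)} = \frac{1}{\left(- \frac{21}{8}\right) \left(- \frac{4373}{8}\right)} = \frac{1}{\frac{91833}{64}} = \frac{64}{91833}$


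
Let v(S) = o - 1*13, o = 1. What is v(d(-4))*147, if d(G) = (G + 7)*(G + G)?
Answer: -1764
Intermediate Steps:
d(G) = 2*G*(7 + G) (d(G) = (7 + G)*(2*G) = 2*G*(7 + G))
v(S) = -12 (v(S) = 1 - 1*13 = 1 - 13 = -12)
v(d(-4))*147 = -12*147 = -1764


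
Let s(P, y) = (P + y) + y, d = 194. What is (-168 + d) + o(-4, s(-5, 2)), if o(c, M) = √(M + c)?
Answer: 26 + I*√5 ≈ 26.0 + 2.2361*I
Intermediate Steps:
s(P, y) = P + 2*y
(-168 + d) + o(-4, s(-5, 2)) = (-168 + 194) + √((-5 + 2*2) - 4) = 26 + √((-5 + 4) - 4) = 26 + √(-1 - 4) = 26 + √(-5) = 26 + I*√5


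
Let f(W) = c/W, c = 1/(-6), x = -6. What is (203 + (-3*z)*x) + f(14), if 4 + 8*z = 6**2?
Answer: 23099/84 ≈ 274.99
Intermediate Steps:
z = 4 (z = -1/2 + (1/8)*6**2 = -1/2 + (1/8)*36 = -1/2 + 9/2 = 4)
c = -1/6 ≈ -0.16667
f(W) = -1/(6*W)
(203 + (-3*z)*x) + f(14) = (203 - 3*4*(-6)) - 1/6/14 = (203 - 12*(-6)) - 1/6*1/14 = (203 + 72) - 1/84 = 275 - 1/84 = 23099/84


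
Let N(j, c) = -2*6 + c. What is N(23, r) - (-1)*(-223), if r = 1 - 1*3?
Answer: -237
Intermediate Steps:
r = -2 (r = 1 - 3 = -2)
N(j, c) = -12 + c
N(23, r) - (-1)*(-223) = (-12 - 2) - (-1)*(-223) = -14 - 1*223 = -14 - 223 = -237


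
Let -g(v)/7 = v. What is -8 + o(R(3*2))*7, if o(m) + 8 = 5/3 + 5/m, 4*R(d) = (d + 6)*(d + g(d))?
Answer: -5687/108 ≈ -52.657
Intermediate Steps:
g(v) = -7*v
R(d) = -3*d*(6 + d)/2 (R(d) = ((d + 6)*(d - 7*d))/4 = ((6 + d)*(-6*d))/4 = (-6*d*(6 + d))/4 = -3*d*(6 + d)/2)
o(m) = -19/3 + 5/m (o(m) = -8 + (5/3 + 5/m) = -19/3 + 5/m)
-8 + o(R(3*2))*7 = -8 + (-19/3 + 5/((3*(3*2)*(-6 - 3*2)/2)))*7 = -8 + (-19/3 + 5/(((3/2)*6*(-6 - 1*6))))*7 = -8 + (-19/3 + 5/(((3/2)*6*(-6 - 6))))*7 = -8 + (-19/3 + 5/(((3/2)*6*(-12))))*7 = -8 + (-19/3 + 5/(-108))*7 = -8 + (-19/3 + 5*(-1/108))*7 = -8 + (-19/3 - 5/108)*7 = -8 - 689/108*7 = -8 - 4823/108 = -5687/108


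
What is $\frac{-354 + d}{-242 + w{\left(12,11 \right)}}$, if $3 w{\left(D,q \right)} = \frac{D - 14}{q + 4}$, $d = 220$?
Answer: $\frac{3015}{5446} \approx 0.55362$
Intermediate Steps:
$w{\left(D,q \right)} = \frac{-14 + D}{3 \left(4 + q\right)}$ ($w{\left(D,q \right)} = \frac{\left(D - 14\right) \frac{1}{q + 4}}{3} = \frac{\left(-14 + D\right) \frac{1}{4 + q}}{3} = \frac{\frac{1}{4 + q} \left(-14 + D\right)}{3} = \frac{-14 + D}{3 \left(4 + q\right)}$)
$\frac{-354 + d}{-242 + w{\left(12,11 \right)}} = \frac{-354 + 220}{-242 + \frac{-14 + 12}{3 \left(4 + 11\right)}} = - \frac{134}{-242 + \frac{1}{3} \cdot \frac{1}{15} \left(-2\right)} = - \frac{134}{-242 - \frac{2}{45}} = - \frac{134}{- \frac{10892}{45}} = \left(-134\right) \left(- \frac{45}{10892}\right) = \frac{3015}{5446}$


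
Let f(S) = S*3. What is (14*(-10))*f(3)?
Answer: -1260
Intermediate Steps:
f(S) = 3*S
(14*(-10))*f(3) = (14*(-10))*(3*3) = -140*9 = -1260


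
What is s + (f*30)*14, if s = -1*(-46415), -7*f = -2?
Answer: 46535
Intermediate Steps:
f = 2/7 (f = -⅐*(-2) = 2/7 ≈ 0.28571)
s = 46415
s + (f*30)*14 = 46415 + ((2/7)*30)*14 = 46415 + (60/7)*14 = 46415 + 120 = 46535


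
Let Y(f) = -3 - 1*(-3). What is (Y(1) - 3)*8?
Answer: -24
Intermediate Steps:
Y(f) = 0 (Y(f) = -3 + 3 = 0)
(Y(1) - 3)*8 = (0 - 3)*8 = -3*8 = -24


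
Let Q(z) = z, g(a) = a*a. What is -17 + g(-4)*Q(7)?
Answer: 95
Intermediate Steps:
g(a) = a²
-17 + g(-4)*Q(7) = -17 + (-4)²*7 = -17 + 16*7 = -17 + 112 = 95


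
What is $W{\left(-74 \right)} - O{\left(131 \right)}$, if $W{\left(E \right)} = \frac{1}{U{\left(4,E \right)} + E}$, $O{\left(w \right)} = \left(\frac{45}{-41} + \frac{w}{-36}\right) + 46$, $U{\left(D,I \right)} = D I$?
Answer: $- \frac{11268163}{273060} \approx -41.266$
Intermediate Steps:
$O{\left(w \right)} = \frac{1841}{41} - \frac{w}{36}$ ($O{\left(w \right)} = \left(45 \left(- \frac{1}{41}\right) + w \left(- \frac{1}{36}\right)\right) + 46 = \left(- \frac{45}{41} - \frac{w}{36}\right) + 46 = \frac{1841}{41} - \frac{w}{36}$)
$W{\left(E \right)} = \frac{1}{5 E}$ ($W{\left(E \right)} = \frac{1}{4 E + E} = \frac{1}{5 E}$)
$W{\left(-74 \right)} - O{\left(131 \right)} = \frac{1}{5 \left(-74\right)} - \left(\frac{1841}{41} - \frac{131}{36}\right) = \frac{1}{5} \left(- \frac{1}{74}\right) - \left(\frac{1841}{41} - \frac{131}{36}\right) = - \frac{1}{370} - \frac{60905}{1476} = - \frac{11268163}{273060}$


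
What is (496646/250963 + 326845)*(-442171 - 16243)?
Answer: -37602095228827734/250963 ≈ -1.4983e+11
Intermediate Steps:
(496646/250963 + 326845)*(-442171 - 16243) = (496646*(1/250963) + 326845)*(-458414) = (496646/250963 + 326845)*(-458414) = (82026498381/250963)*(-458414) = -37602095228827734/250963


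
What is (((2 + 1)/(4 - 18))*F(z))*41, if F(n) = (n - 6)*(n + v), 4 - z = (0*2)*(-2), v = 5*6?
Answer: 4182/7 ≈ 597.43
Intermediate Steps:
v = 30
z = 4 (z = 4 - 0*2*(-2) = 4 - 0*(-2) = 4 - 1*0 = 4 + 0 = 4)
F(n) = (-6 + n)*(30 + n) (F(n) = (n - 6)*(n + 30) = (-6 + n)*(30 + n))
(((2 + 1)/(4 - 18))*F(z))*41 = (((2 + 1)/(4 - 18))*(-180 + 4² + 24*4))*41 = ((3/(-14))*(-180 + 16 + 96))*41 = ((3*(-1/14))*(-68))*41 = -3/14*(-68)*41 = (102/7)*41 = 4182/7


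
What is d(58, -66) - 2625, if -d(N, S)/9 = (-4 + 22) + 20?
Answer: -2967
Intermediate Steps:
d(N, S) = -342 (d(N, S) = -9*((-4 + 22) + 20) = -9*(18 + 20) = -9*38 = -342)
d(58, -66) - 2625 = -342 - 2625 = -2967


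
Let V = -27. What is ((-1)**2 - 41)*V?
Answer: 1080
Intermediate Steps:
((-1)**2 - 41)*V = ((-1)**2 - 41)*(-27) = (1 - 41)*(-27) = -40*(-27) = 1080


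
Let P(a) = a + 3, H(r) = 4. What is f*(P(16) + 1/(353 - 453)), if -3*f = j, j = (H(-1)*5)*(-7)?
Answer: 4431/5 ≈ 886.20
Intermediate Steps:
j = -140 (j = (4*5)*(-7) = 20*(-7) = -140)
P(a) = 3 + a
f = 140/3 (f = -1/3*(-140) = 140/3 ≈ 46.667)
f*(P(16) + 1/(353 - 453)) = 140*((3 + 16) + 1/(353 - 453))/3 = 140*(19 + 1/(-100))/3 = 140*(19 - 1/100)/3 = (140/3)*(1899/100) = 4431/5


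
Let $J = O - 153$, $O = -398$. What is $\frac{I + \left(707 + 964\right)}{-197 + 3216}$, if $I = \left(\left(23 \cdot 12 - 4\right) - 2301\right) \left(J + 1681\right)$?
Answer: $- \frac{2291099}{3019} \approx -758.89$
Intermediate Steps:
$J = -551$ ($J = -398 - 153 = -551$)
$I = -2292770$ ($I = \left(\left(23 \cdot 12 - 4\right) - 2301\right) \left(-551 + 1681\right) = \left(\left(276 - 4\right) - 2301\right) 1130 = \left(272 - 2301\right) 1130 = \left(-2029\right) 1130 = -2292770$)
$\frac{I + \left(707 + 964\right)}{-197 + 3216} = \frac{-2292770 + \left(707 + 964\right)}{-197 + 3216} = \frac{-2292770 + 1671}{3019} = \left(-2291099\right) \frac{1}{3019} = - \frac{2291099}{3019}$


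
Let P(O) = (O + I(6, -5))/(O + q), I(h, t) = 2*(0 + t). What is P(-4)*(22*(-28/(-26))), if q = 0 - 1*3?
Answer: 616/13 ≈ 47.385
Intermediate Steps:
q = -3 (q = 0 - 3 = -3)
I(h, t) = 2*t
P(O) = (-10 + O)/(-3 + O) (P(O) = (O + 2*(-5))/(O - 3) = (O - 10)/(-3 + O) = (-10 + O)/(-3 + O))
P(-4)*(22*(-28/(-26))) = ((-10 - 4)/(-3 - 4))*(22*(-28/(-26))) = (-14/(-7))*(22*(-28*(-1/26))) = (-⅐*(-14))*(22*(14/13)) = 2*(308/13) = 616/13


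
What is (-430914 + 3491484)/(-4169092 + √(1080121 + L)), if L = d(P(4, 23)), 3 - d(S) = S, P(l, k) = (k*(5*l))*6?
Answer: -212663298374/289688783785 - 102019*√269341/289688783785 ≈ -0.73429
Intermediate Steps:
P(l, k) = 30*k*l (P(l, k) = (5*k*l)*6 = 30*k*l)
d(S) = 3 - S
L = -2757 (L = 3 - 30*23*4 = 3 - 1*2760 = 3 - 2760 = -2757)
(-430914 + 3491484)/(-4169092 + √(1080121 + L)) = (-430914 + 3491484)/(-4169092 + √(1080121 - 2757)) = 3060570/(-4169092 + √1077364) = 3060570/(-4169092 + 2*√269341)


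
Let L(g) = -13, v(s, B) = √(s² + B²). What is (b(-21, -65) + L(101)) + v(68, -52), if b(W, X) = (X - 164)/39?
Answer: -736/39 + 4*√458 ≈ 66.732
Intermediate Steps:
v(s, B) = √(B² + s²)
b(W, X) = -164/39 + X/39 (b(W, X) = (-164 + X)*(1/39) = -164/39 + X/39)
(b(-21, -65) + L(101)) + v(68, -52) = ((-164/39 + (1/39)*(-65)) - 13) + √((-52)² + 68²) = ((-164/39 - 5/3) - 13) + √(2704 + 4624) = (-229/39 - 13) + √7328 = -736/39 + 4*√458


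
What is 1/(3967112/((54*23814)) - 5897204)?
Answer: -321489/1895885224978 ≈ -1.6957e-7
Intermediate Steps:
1/(3967112/((54*23814)) - 5897204) = 1/(3967112/1285956 - 5897204) = 1/(3967112*(1/1285956) - 5897204) = 1/(991778/321489 - 5897204) = 1/(-1895885224978/321489) = -321489/1895885224978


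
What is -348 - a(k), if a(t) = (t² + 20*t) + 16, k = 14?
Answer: -840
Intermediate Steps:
a(t) = 16 + t² + 20*t
-348 - a(k) = -348 - (16 + 14² + 20*14) = -348 - (16 + 196 + 280) = -348 - 1*492 = -348 - 492 = -840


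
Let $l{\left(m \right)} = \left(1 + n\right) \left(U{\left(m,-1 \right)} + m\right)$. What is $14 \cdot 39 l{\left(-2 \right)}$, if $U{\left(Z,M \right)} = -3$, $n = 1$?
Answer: $-5460$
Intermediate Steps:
$l{\left(m \right)} = -6 + 2 m$ ($l{\left(m \right)} = \left(1 + 1\right) \left(-3 + m\right) = 2 \left(-3 + m\right) = -6 + 2 m$)
$14 \cdot 39 l{\left(-2 \right)} = 14 \cdot 39 \left(-6 + 2 \left(-2\right)\right) = 546 \left(-6 - 4\right) = 546 \left(-10\right) = -5460$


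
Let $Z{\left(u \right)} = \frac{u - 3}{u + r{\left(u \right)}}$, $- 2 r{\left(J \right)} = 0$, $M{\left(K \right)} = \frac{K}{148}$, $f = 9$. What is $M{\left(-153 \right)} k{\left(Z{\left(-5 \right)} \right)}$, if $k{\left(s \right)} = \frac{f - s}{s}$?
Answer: $- \frac{153}{32} \approx -4.7813$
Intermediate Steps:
$M{\left(K \right)} = \frac{K}{148}$ ($M{\left(K \right)} = K \frac{1}{148} = \frac{K}{148}$)
$r{\left(J \right)} = 0$ ($r{\left(J \right)} = \left(- \frac{1}{2}\right) 0 = 0$)
$Z{\left(u \right)} = \frac{-3 + u}{u}$ ($Z{\left(u \right)} = \frac{u - 3}{u + 0} = \frac{-3 + u}{u}$)
$k{\left(s \right)} = \frac{9 - s}{s}$
$M{\left(-153 \right)} k{\left(Z{\left(-5 \right)} \right)} = \frac{1}{148} \left(-153\right) \frac{9 - \frac{-3 - 5}{-5}}{\frac{1}{-5} \left(-3 - 5\right)} = - \frac{153 \frac{9 - \left(- \frac{1}{5}\right) \left(-8\right)}{\left(- \frac{1}{5}\right) \left(-8\right)}}{148} = - \frac{153 \frac{9 - \frac{8}{5}}{\frac{8}{5}}}{148} = - \frac{153 \frac{5 \left(9 - \frac{8}{5}\right)}{8}}{148} = - \frac{153 \cdot \frac{5}{8} \cdot \frac{37}{5}}{148} = \left(- \frac{153}{148}\right) \frac{37}{8} = - \frac{153}{32}$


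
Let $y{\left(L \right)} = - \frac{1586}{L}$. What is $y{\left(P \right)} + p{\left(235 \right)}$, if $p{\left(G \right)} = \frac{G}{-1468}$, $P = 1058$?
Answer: $- \frac{1288439}{776572} \approx -1.6591$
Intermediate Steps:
$p{\left(G \right)} = - \frac{G}{1468}$ ($p{\left(G \right)} = G \left(- \frac{1}{1468}\right) = - \frac{G}{1468}$)
$y{\left(P \right)} + p{\left(235 \right)} = - \frac{1586}{1058} - \frac{235}{1468} = \left(-1586\right) \frac{1}{1058} - \frac{235}{1468} = - \frac{793}{529} - \frac{235}{1468} = - \frac{1288439}{776572}$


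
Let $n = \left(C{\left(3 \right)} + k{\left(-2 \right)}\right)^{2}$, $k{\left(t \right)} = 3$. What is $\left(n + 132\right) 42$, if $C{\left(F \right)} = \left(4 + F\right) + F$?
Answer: $12642$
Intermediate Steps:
$C{\left(F \right)} = 4 + 2 F$
$n = 169$ ($n = \left(\left(4 + 2 \cdot 3\right) + 3\right)^{2} = \left(\left(4 + 6\right) + 3\right)^{2} = \left(10 + 3\right)^{2} = 13^{2} = 169$)
$\left(n + 132\right) 42 = \left(169 + 132\right) 42 = 301 \cdot 42 = 12642$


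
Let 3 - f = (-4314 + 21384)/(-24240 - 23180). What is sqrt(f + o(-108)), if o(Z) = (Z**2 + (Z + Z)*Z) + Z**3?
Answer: I*sqrt(27539669107794)/4742 ≈ 1106.7*I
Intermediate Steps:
o(Z) = Z**3 + 3*Z**2 (o(Z) = (Z**2 + (2*Z)*Z) + Z**3 = (Z**2 + 2*Z**2) + Z**3 = 3*Z**2 + Z**3 = Z**3 + 3*Z**2)
f = 15933/4742 (f = 3 - (-4314 + 21384)/(-24240 - 23180) = 3 - 17070/(-47420) = 3 - 17070*(-1)/47420 = 3 - 1*(-1707/4742) = 3 + 1707/4742 = 15933/4742 ≈ 3.3600)
sqrt(f + o(-108)) = sqrt(15933/4742 + (-108)**2*(3 - 108)) = sqrt(15933/4742 + 11664*(-105)) = sqrt(15933/4742 - 1224720) = sqrt(-5807606307/4742) = I*sqrt(27539669107794)/4742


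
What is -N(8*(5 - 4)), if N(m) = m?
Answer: -8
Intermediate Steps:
-N(8*(5 - 4)) = -8*(5 - 4) = -8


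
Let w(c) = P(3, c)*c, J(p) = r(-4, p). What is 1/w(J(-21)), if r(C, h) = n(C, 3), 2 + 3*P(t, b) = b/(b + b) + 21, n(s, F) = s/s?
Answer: 2/13 ≈ 0.15385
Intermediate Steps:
n(s, F) = 1
P(t, b) = 13/2 (P(t, b) = -⅔ + (b/(b + b) + 21)/3 = -⅔ + (b/((2*b)) + 21)/3 = -⅔ + ((1/(2*b))*b + 21)/3 = -⅔ + (½ + 21)/3 = -⅔ + (⅓)*(43/2) = -⅔ + 43/6 = 13/2)
r(C, h) = 1
J(p) = 1
w(c) = 13*c/2
1/w(J(-21)) = 1/((13/2)*1) = 1/(13/2) = 2/13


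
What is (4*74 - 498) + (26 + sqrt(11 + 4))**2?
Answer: 489 + 52*sqrt(15) ≈ 690.40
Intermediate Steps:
(4*74 - 498) + (26 + sqrt(11 + 4))**2 = (296 - 498) + (26 + sqrt(15))**2 = -202 + (26 + sqrt(15))**2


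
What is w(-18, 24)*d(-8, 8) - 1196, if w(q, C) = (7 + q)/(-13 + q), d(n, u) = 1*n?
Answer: -37164/31 ≈ -1198.8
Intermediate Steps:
d(n, u) = n
w(q, C) = (7 + q)/(-13 + q)
w(-18, 24)*d(-8, 8) - 1196 = ((7 - 18)/(-13 - 18))*(-8) - 1196 = (-11/(-31))*(-8) - 1196 = -1/31*(-11)*(-8) - 1196 = (11/31)*(-8) - 1196 = -88/31 - 1196 = -37164/31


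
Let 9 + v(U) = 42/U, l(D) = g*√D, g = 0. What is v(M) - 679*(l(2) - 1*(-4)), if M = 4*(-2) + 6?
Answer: -2746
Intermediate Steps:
l(D) = 0 (l(D) = 0*√D = 0)
M = -2 (M = -8 + 6 = -2)
v(U) = -9 + 42/U
v(M) - 679*(l(2) - 1*(-4)) = (-9 + 42/(-2)) - 679*(0 - 1*(-4)) = (-9 + 42*(-½)) - 679*(0 + 4) = (-9 - 21) - 679*4 = -30 - 1*2716 = -30 - 2716 = -2746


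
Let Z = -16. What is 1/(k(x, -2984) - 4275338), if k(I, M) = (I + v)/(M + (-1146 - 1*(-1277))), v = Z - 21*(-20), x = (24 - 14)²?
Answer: -317/1355282202 ≈ -2.3390e-7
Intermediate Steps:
x = 100 (x = 10² = 100)
v = 404 (v = -16 - 21*(-20) = -16 + 420 = 404)
k(I, M) = (404 + I)/(131 + M) (k(I, M) = (I + 404)/(M + (-1146 - 1*(-1277))) = (404 + I)/(M + (-1146 + 1277)) = (404 + I)/(M + 131) = (404 + I)/(131 + M))
1/(k(x, -2984) - 4275338) = 1/((404 + 100)/(131 - 2984) - 4275338) = 1/(504/(-2853) - 4275338) = 1/(-1/2853*504 - 4275338) = 1/(-56/317 - 4275338) = 1/(-1355282202/317) = -317/1355282202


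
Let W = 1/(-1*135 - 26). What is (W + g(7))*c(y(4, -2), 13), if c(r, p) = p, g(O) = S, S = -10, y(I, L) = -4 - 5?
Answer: -20943/161 ≈ -130.08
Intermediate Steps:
y(I, L) = -9
g(O) = -10
W = -1/161 (W = 1/(-135 - 26) = 1/(-161) = -1/161 ≈ -0.0062112)
(W + g(7))*c(y(4, -2), 13) = (-1/161 - 10)*13 = -1611/161*13 = -20943/161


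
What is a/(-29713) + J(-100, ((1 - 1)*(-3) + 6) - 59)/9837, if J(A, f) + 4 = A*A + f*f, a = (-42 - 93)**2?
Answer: 201195640/292286781 ≈ 0.68835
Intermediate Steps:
a = 18225 (a = (-135)**2 = 18225)
J(A, f) = -4 + A**2 + f**2 (J(A, f) = -4 + (A*A + f*f) = -4 + (A**2 + f**2) = -4 + A**2 + f**2)
a/(-29713) + J(-100, ((1 - 1)*(-3) + 6) - 59)/9837 = 18225/(-29713) + (-4 + (-100)**2 + (((1 - 1)*(-3) + 6) - 59)**2)/9837 = 18225*(-1/29713) + (-4 + 10000 + ((0*(-3) + 6) - 59)**2)*(1/9837) = -18225/29713 + (-4 + 10000 + ((0 + 6) - 59)**2)*(1/9837) = -18225/29713 + (-4 + 10000 + (6 - 59)**2)*(1/9837) = -18225/29713 + (-4 + 10000 + (-53)**2)*(1/9837) = -18225/29713 + (-4 + 10000 + 2809)*(1/9837) = -18225/29713 + 12805*(1/9837) = -18225/29713 + 12805/9837 = 201195640/292286781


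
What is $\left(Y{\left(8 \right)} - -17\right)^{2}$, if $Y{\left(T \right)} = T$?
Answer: $625$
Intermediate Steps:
$\left(Y{\left(8 \right)} - -17\right)^{2} = \left(8 - -17\right)^{2} = \left(8 + \left(-5 + 22\right)\right)^{2} = \left(8 + 17\right)^{2} = 25^{2} = 625$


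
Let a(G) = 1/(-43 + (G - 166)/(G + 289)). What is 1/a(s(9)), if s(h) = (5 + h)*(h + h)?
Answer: -23177/541 ≈ -42.841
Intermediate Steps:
s(h) = 2*h*(5 + h) (s(h) = (5 + h)*(2*h) = 2*h*(5 + h))
a(G) = 1/(-43 + (-166 + G)/(289 + G))
1/a(s(9)) = 1/((-289 - 2*9*(5 + 9))/(7*(1799 + 6*(2*9*(5 + 9))))) = 1/((-289 - 2*9*14)/(7*(1799 + 6*(2*9*14)))) = 1/((-289 - 1*252)/(7*(1799 + 6*252))) = 1/((-289 - 252)/(7*(1799 + 1512))) = 1/((1/7)*(-541)/3311) = 1/((1/7)*(1/3311)*(-541)) = 1/(-541/23177) = -23177/541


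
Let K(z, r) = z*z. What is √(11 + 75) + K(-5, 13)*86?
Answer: 2150 + √86 ≈ 2159.3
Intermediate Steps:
K(z, r) = z²
√(11 + 75) + K(-5, 13)*86 = √(11 + 75) + (-5)²*86 = √86 + 25*86 = √86 + 2150 = 2150 + √86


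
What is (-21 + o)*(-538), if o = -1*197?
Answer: 117284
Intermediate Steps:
o = -197
(-21 + o)*(-538) = (-21 - 197)*(-538) = -218*(-538) = 117284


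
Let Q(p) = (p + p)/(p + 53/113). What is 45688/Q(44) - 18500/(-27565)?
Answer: 4276092775/185207 ≈ 23088.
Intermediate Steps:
Q(p) = 2*p/(53/113 + p) (Q(p) = (2*p)/(p + 53*(1/113)) = (2*p)/(p + 53/113) = (2*p)/(53/113 + p) = 2*p/(53/113 + p))
45688/Q(44) - 18500/(-27565) = 45688/((226*44/(53 + 113*44))) - 18500/(-27565) = 45688/((226*44/(53 + 4972))) - 18500*(-1/27565) = 45688/((226*44/5025)) + 100/149 = 45688/((226*44*(1/5025))) + 100/149 = 45688/(9944/5025) + 100/149 = 45688*(5025/9944) + 100/149 = 28697775/1243 + 100/149 = 4276092775/185207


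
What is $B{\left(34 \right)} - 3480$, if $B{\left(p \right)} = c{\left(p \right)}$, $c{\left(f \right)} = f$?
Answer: $-3446$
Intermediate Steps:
$B{\left(p \right)} = p$
$B{\left(34 \right)} - 3480 = 34 - 3480 = -3446$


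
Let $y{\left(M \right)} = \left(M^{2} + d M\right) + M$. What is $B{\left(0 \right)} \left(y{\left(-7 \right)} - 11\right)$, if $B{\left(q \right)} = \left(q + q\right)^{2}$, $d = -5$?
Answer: $0$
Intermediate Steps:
$y{\left(M \right)} = M^{2} - 4 M$ ($y{\left(M \right)} = \left(M^{2} - 5 M\right) + M = M^{2} - 4 M$)
$B{\left(q \right)} = 4 q^{2}$ ($B{\left(q \right)} = \left(2 q\right)^{2} = 4 q^{2}$)
$B{\left(0 \right)} \left(y{\left(-7 \right)} - 11\right) = 4 \cdot 0^{2} \left(- 7 \left(-4 - 7\right) - 11\right) = 4 \cdot 0 \left(\left(-7\right) \left(-11\right) - 11\right) = 0 \left(77 - 11\right) = 0 \cdot 66 = 0$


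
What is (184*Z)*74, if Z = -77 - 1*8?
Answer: -1157360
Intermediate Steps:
Z = -85 (Z = -77 - 8 = -85)
(184*Z)*74 = (184*(-85))*74 = -15640*74 = -1157360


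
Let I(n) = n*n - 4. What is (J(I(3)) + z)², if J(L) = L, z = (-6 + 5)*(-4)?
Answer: 81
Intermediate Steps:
I(n) = -4 + n² (I(n) = n² - 4 = -4 + n²)
z = 4 (z = -1*(-4) = 4)
(J(I(3)) + z)² = ((-4 + 3²) + 4)² = ((-4 + 9) + 4)² = (5 + 4)² = 9² = 81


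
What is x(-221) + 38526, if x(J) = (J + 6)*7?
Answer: 37021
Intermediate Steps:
x(J) = 42 + 7*J (x(J) = (6 + J)*7 = 42 + 7*J)
x(-221) + 38526 = (42 + 7*(-221)) + 38526 = (42 - 1547) + 38526 = -1505 + 38526 = 37021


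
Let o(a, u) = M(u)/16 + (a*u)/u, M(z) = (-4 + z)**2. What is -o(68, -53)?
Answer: -4337/16 ≈ -271.06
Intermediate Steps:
o(a, u) = a + (-4 + u)**2/16 (o(a, u) = (-4 + u)**2/16 + (a*u)/u = (-4 + u)**2*(1/16) + a = (-4 + u)**2/16 + a = a + (-4 + u)**2/16)
-o(68, -53) = -(68 + (-4 - 53)**2/16) = -(68 + (1/16)*(-57)**2) = -(68 + (1/16)*3249) = -(68 + 3249/16) = -1*4337/16 = -4337/16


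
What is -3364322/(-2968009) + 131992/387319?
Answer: 1694819276646/1149566277871 ≈ 1.4743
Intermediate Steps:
-3364322/(-2968009) + 131992/387319 = -3364322*(-1/2968009) + 131992*(1/387319) = 3364322/2968009 + 131992/387319 = 1694819276646/1149566277871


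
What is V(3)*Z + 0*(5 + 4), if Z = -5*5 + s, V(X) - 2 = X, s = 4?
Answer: -105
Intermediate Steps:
V(X) = 2 + X
Z = -21 (Z = -5*5 + 4 = -25 + 4 = -21)
V(3)*Z + 0*(5 + 4) = (2 + 3)*(-21) + 0*(5 + 4) = 5*(-21) + 0*9 = -105 + 0 = -105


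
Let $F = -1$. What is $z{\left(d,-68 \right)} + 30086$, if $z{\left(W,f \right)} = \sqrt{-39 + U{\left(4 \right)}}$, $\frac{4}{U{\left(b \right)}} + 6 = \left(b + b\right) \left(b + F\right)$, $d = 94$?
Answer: $30086 + \frac{i \sqrt{349}}{3} \approx 30086.0 + 6.2272 i$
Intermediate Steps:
$U{\left(b \right)} = \frac{4}{-6 + 2 b \left(-1 + b\right)}$ ($U{\left(b \right)} = \frac{4}{-6 + \left(b + b\right) \left(b - 1\right)} = \frac{4}{-6 + 2 b \left(-1 + b\right)}$)
$z{\left(W,f \right)} = \frac{i \sqrt{349}}{3}$ ($z{\left(W,f \right)} = \sqrt{-39 + \frac{2}{-3 + 4^{2} - 4}} = \sqrt{-39 + \frac{2}{-3 + 16 - 4}} = \sqrt{-39 + \frac{2}{9}} = \sqrt{- \frac{349}{9}} = \frac{i \sqrt{349}}{3}$)
$z{\left(d,-68 \right)} + 30086 = \frac{i \sqrt{349}}{3} + 30086 = 30086 + \frac{i \sqrt{349}}{3}$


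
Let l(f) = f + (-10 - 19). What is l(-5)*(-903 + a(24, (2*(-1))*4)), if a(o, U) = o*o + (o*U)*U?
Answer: -41106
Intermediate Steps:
l(f) = -29 + f (l(f) = f - 29 = -29 + f)
a(o, U) = o**2 + o*U**2 (a(o, U) = o**2 + (U*o)*U = o**2 + o*U**2)
l(-5)*(-903 + a(24, (2*(-1))*4)) = (-29 - 5)*(-903 + 24*(24 + ((2*(-1))*4)**2)) = -34*(-903 + 24*(24 + (-2*4)**2)) = -34*(-903 + 24*(24 + (-8)**2)) = -34*(-903 + 24*(24 + 64)) = -34*(-903 + 24*88) = -34*(-903 + 2112) = -34*1209 = -41106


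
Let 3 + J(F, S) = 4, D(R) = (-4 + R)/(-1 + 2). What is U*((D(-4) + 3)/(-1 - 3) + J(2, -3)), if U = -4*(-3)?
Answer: 27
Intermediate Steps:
D(R) = -4 + R (D(R) = (-4 + R)/1 = (-4 + R)*1 = -4 + R)
J(F, S) = 1 (J(F, S) = -3 + 4 = 1)
U = 12
U*((D(-4) + 3)/(-1 - 3) + J(2, -3)) = 12*(((-4 - 4) + 3)/(-1 - 3) + 1) = 12*((-8 + 3)/(-4) + 1) = 12*(-5*(-1/4) + 1) = 12*(5/4 + 1) = 12*(9/4) = 27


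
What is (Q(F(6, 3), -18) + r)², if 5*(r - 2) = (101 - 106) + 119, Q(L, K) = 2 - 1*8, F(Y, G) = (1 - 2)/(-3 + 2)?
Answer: 8836/25 ≈ 353.44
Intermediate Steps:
F(Y, G) = 1 (F(Y, G) = -1/(-1) = -1*(-1) = 1)
Q(L, K) = -6 (Q(L, K) = 2 - 8 = -6)
r = 124/5 (r = 2 + ((101 - 106) + 119)/5 = 2 + (-5 + 119)/5 = 2 + (⅕)*114 = 2 + 114/5 = 124/5 ≈ 24.800)
(Q(F(6, 3), -18) + r)² = (-6 + 124/5)² = (94/5)² = 8836/25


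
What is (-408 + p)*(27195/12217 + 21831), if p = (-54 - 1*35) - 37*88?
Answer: -1001062167066/12217 ≈ -8.1940e+7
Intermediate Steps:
p = -3345 (p = (-54 - 35) - 3256 = -89 - 3256 = -3345)
(-408 + p)*(27195/12217 + 21831) = (-408 - 3345)*(27195/12217 + 21831) = -3753*(27195*(1/12217) + 21831) = -3753*(27195/12217 + 21831) = -3753*266736522/12217 = -1001062167066/12217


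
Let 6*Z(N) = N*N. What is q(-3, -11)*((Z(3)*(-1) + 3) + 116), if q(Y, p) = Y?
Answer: -705/2 ≈ -352.50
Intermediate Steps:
Z(N) = N²/6 (Z(N) = (N*N)/6 = N²/6)
q(-3, -11)*((Z(3)*(-1) + 3) + 116) = -3*((((⅙)*3²)*(-1) + 3) + 116) = -3*((((⅙)*9)*(-1) + 3) + 116) = -3*(((3/2)*(-1) + 3) + 116) = -3*((-3/2 + 3) + 116) = -3*(3/2 + 116) = -3*235/2 = -705/2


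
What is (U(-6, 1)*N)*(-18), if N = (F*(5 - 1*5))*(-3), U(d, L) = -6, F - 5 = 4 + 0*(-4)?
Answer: 0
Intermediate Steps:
F = 9 (F = 5 + (4 + 0*(-4)) = 5 + (4 + 0) = 5 + 4 = 9)
N = 0 (N = (9*(5 - 1*5))*(-3) = (9*(5 - 5))*(-3) = (9*0)*(-3) = 0*(-3) = 0)
(U(-6, 1)*N)*(-18) = -6*0*(-18) = 0*(-18) = 0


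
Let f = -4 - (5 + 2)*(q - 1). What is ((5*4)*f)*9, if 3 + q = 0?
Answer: 4320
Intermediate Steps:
q = -3 (q = -3 + 0 = -3)
f = 24 (f = -4 - (5 + 2)*(-3 - 1) = -4 - 7*(-4) = -4 - 1*(-28) = -4 + 28 = 24)
((5*4)*f)*9 = ((5*4)*24)*9 = (20*24)*9 = 480*9 = 4320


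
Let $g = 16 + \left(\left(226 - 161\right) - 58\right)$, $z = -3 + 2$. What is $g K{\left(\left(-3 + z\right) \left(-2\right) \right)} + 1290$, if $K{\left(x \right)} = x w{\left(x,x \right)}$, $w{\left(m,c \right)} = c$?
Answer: $2762$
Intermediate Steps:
$z = -1$
$g = 23$ ($g = 16 + \left(65 - 58\right) = 16 + 7 = 23$)
$K{\left(x \right)} = x^{2}$ ($K{\left(x \right)} = x x = x^{2}$)
$g K{\left(\left(-3 + z\right) \left(-2\right) \right)} + 1290 = 23 \left(\left(-3 - 1\right) \left(-2\right)\right)^{2} + 1290 = 23 \left(\left(-4\right) \left(-2\right)\right)^{2} + 1290 = 23 \cdot 8^{2} + 1290 = 23 \cdot 64 + 1290 = 1472 + 1290 = 2762$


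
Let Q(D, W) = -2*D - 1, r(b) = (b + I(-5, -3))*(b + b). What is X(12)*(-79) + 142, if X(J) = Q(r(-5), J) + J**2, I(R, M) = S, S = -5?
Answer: 4645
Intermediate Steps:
I(R, M) = -5
r(b) = 2*b*(-5 + b) (r(b) = (b - 5)*(b + b) = (-5 + b)*(2*b) = 2*b*(-5 + b))
Q(D, W) = -1 - 2*D
X(J) = -201 + J**2 (X(J) = (-1 - 4*(-5)*(-5 - 5)) + J**2 = (-1 - 4*(-5)*(-10)) + J**2 = (-1 - 2*100) + J**2 = (-1 - 200) + J**2 = -201 + J**2)
X(12)*(-79) + 142 = (-201 + 12**2)*(-79) + 142 = (-201 + 144)*(-79) + 142 = -57*(-79) + 142 = 4503 + 142 = 4645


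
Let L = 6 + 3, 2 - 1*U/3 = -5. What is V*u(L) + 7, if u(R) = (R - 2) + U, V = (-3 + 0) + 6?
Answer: 91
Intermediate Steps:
V = 3 (V = -3 + 6 = 3)
U = 21 (U = 6 - 3*(-5) = 6 + 15 = 21)
L = 9
u(R) = 19 + R (u(R) = (R - 2) + 21 = (-2 + R) + 21 = 19 + R)
V*u(L) + 7 = 3*(19 + 9) + 7 = 3*28 + 7 = 84 + 7 = 91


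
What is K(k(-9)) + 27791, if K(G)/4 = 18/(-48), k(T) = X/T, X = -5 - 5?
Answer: 55579/2 ≈ 27790.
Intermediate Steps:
X = -10
k(T) = -10/T
K(G) = -3/2 (K(G) = 4*(18/(-48)) = 4*(18*(-1/48)) = 4*(-3/8) = -3/2)
K(k(-9)) + 27791 = -3/2 + 27791 = 55579/2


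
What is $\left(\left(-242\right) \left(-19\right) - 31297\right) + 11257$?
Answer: $-15442$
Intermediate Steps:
$\left(\left(-242\right) \left(-19\right) - 31297\right) + 11257 = \left(4598 - 31297\right) + 11257 = -26699 + 11257 = -15442$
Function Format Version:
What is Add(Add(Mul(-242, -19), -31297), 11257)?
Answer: -15442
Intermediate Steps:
Add(Add(Mul(-242, -19), -31297), 11257) = Add(Add(4598, -31297), 11257) = Add(-26699, 11257) = -15442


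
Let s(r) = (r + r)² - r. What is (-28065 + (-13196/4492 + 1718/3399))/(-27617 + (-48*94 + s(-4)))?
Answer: 107135549992/122379305697 ≈ 0.87544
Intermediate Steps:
s(r) = -r + 4*r² (s(r) = (2*r)² - r = 4*r² - r = -r + 4*r²)
(-28065 + (-13196/4492 + 1718/3399))/(-27617 + (-48*94 + s(-4))) = (-28065 + (-13196/4492 + 1718/3399))/(-27617 + (-48*94 - 4*(-1 + 4*(-4)))) = (-28065 + (-13196*1/4492 + 1718*(1/3399)))/(-27617 + (-4512 - 4*(-1 - 16))) = (-28065 + (-3299/1123 + 1718/3399))/(-27617 + (-4512 - 4*(-17))) = (-28065 - 9283987/3817077)/(-27617 + (-4512 + 68)) = -107135549992/(3817077*(-27617 - 4444)) = -107135549992/3817077/(-32061) = -107135549992/3817077*(-1/32061) = 107135549992/122379305697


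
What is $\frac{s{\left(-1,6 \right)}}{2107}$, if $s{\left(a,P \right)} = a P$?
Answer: $- \frac{6}{2107} \approx -0.0028476$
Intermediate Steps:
$s{\left(a,P \right)} = P a$
$\frac{s{\left(-1,6 \right)}}{2107} = \frac{6 \left(-1\right)}{2107} = \left(-6\right) \frac{1}{2107} = - \frac{6}{2107}$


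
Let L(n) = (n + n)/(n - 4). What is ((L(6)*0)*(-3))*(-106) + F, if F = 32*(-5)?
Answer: -160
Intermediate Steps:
L(n) = 2*n/(-4 + n) (L(n) = (2*n)/(-4 + n) = 2*n/(-4 + n))
F = -160
((L(6)*0)*(-3))*(-106) + F = (((2*6/(-4 + 6))*0)*(-3))*(-106) - 160 = (((2*6/2)*0)*(-3))*(-106) - 160 = (((2*6*(1/2))*0)*(-3))*(-106) - 160 = ((6*0)*(-3))*(-106) - 160 = (0*(-3))*(-106) - 160 = 0*(-106) - 160 = 0 - 160 = -160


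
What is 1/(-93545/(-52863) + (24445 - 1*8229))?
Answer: 52863/857319953 ≈ 6.1661e-5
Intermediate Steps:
1/(-93545/(-52863) + (24445 - 1*8229)) = 1/(-93545*(-1/52863) + (24445 - 8229)) = 1/(93545/52863 + 16216) = 1/(857319953/52863) = 52863/857319953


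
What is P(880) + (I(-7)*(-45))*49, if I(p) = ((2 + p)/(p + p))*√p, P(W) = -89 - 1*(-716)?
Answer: 627 - 1575*I*√7/2 ≈ 627.0 - 2083.5*I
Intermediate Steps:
P(W) = 627 (P(W) = -89 + 716 = 627)
I(p) = (2 + p)/(2*√p) (I(p) = ((2 + p)/((2*p)))*√p = ((2 + p)*(1/(2*p)))*√p = ((2 + p)/(2*p))*√p = (2 + p)/(2*√p))
P(880) + (I(-7)*(-45))*49 = 627 + (((2 - 7)/(2*√(-7)))*(-45))*49 = 627 + (((½)*(-I*√7/7)*(-5))*(-45))*49 = 627 + ((5*I*√7/14)*(-45))*49 = 627 - 225*I*√7/14*49 = 627 - 1575*I*√7/2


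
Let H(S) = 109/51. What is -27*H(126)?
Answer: -981/17 ≈ -57.706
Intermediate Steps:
H(S) = 109/51 (H(S) = 109*(1/51) = 109/51)
-27*H(126) = -27*109/51 = -981/17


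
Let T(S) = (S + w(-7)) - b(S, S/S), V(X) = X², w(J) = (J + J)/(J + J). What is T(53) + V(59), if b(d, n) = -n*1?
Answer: 3536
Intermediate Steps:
b(d, n) = -n
w(J) = 1 (w(J) = (2*J)/((2*J)) = (2*J)*(1/(2*J)) = 1)
T(S) = 2 + S (T(S) = (S + 1) - (-1)*S/S = (1 + S) - (-1) = (1 + S) - 1*(-1) = (1 + S) + 1 = 2 + S)
T(53) + V(59) = (2 + 53) + 59² = 55 + 3481 = 3536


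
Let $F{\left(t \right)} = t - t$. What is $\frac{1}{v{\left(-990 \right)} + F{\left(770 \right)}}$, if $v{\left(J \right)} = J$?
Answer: $- \frac{1}{990} \approx -0.0010101$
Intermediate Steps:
$F{\left(t \right)} = 0$
$\frac{1}{v{\left(-990 \right)} + F{\left(770 \right)}} = \frac{1}{-990 + 0} = \frac{1}{-990} = - \frac{1}{990}$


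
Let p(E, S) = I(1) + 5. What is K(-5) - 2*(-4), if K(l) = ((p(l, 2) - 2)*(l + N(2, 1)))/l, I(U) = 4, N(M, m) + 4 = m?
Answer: 96/5 ≈ 19.200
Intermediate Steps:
N(M, m) = -4 + m
p(E, S) = 9 (p(E, S) = 4 + 5 = 9)
K(l) = (-21 + 7*l)/l (K(l) = ((9 - 2)*(l + (-4 + 1)))/l = (7*(l - 3))/l = (7*(-3 + l))/l = (-21 + 7*l)/l)
K(-5) - 2*(-4) = (7 - 21/(-5)) - 2*(-4) = (7 - 21*(-⅕)) + 8 = (7 + 21/5) + 8 = 56/5 + 8 = 96/5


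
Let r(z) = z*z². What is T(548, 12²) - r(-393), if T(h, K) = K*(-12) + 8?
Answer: 60696737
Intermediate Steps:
T(h, K) = 8 - 12*K (T(h, K) = -12*K + 8 = 8 - 12*K)
r(z) = z³
T(548, 12²) - r(-393) = (8 - 12*12²) - 1*(-393)³ = (8 - 12*144) - 1*(-60698457) = (8 - 1728) + 60698457 = -1720 + 60698457 = 60696737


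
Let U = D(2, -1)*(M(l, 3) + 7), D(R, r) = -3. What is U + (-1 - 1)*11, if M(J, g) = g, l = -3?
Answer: -52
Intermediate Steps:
U = -30 (U = -3*(3 + 7) = -3*10 = -30)
U + (-1 - 1)*11 = -30 + (-1 - 1)*11 = -30 - 2*11 = -30 - 22 = -52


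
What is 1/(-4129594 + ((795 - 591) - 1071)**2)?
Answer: -1/3377905 ≈ -2.9604e-7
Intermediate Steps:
1/(-4129594 + ((795 - 591) - 1071)**2) = 1/(-4129594 + (204 - 1071)**2) = 1/(-4129594 + (-867)**2) = 1/(-4129594 + 751689) = 1/(-3377905) = -1/3377905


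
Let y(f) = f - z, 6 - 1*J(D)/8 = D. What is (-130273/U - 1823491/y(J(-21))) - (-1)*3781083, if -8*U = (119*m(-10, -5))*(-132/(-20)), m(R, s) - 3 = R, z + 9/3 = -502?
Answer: 972539641504/257397 ≈ 3.7784e+6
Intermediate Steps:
z = -505 (z = -3 - 502 = -505)
J(D) = 48 - 8*D
m(R, s) = 3 + R
U = 27489/40 (U = -119*(3 - 10)*(-132/(-20))/8 = -119*(-7)*(-132*(-1/20))/8 = -(-833)*33/(8*5) = -1/8*(-27489/5) = 27489/40 ≈ 687.22)
y(f) = 505 + f (y(f) = f - 1*(-505) = f + 505 = 505 + f)
(-130273/U - 1823491/y(J(-21))) - (-1)*3781083 = (-130273/27489/40 - 1823491/(505 + (48 - 8*(-21)))) - (-1)*3781083 = (-130273*40/27489 - 1823491/(505 + (48 + 168))) - 1*(-3781083) = (-473720/2499 - 1823491/(505 + 216)) + 3781083 = (-473720/2499 - 1823491/721) + 3781083 = -699779447/257397 + 3781083 = 972539641504/257397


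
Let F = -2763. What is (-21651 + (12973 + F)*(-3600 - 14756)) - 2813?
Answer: -187439224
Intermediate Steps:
(-21651 + (12973 + F)*(-3600 - 14756)) - 2813 = (-21651 + (12973 - 2763)*(-3600 - 14756)) - 2813 = (-21651 + 10210*(-18356)) - 2813 = (-21651 - 187414760) - 2813 = -187436411 - 2813 = -187439224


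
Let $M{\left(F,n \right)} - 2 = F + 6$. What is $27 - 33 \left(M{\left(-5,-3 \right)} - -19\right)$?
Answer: $-699$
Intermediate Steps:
$M{\left(F,n \right)} = 8 + F$ ($M{\left(F,n \right)} = 2 + \left(F + 6\right) = 2 + \left(6 + F\right) = 8 + F$)
$27 - 33 \left(M{\left(-5,-3 \right)} - -19\right) = 27 - 33 \left(\left(8 - 5\right) - -19\right) = 27 - 33 \left(3 + 19\right) = 27 - 726 = -699$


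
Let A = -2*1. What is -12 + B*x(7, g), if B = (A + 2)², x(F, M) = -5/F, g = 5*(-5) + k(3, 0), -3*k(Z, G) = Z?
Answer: -12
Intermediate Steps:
k(Z, G) = -Z/3
A = -2
g = -26 (g = 5*(-5) - ⅓*3 = -25 - 1 = -26)
B = 0 (B = (-2 + 2)² = 0² = 0)
-12 + B*x(7, g) = -12 + 0*(-5/7) = -12 + 0 = -12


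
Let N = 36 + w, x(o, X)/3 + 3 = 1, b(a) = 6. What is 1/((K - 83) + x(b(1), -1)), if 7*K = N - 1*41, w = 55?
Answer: -7/573 ≈ -0.012216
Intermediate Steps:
x(o, X) = -6 (x(o, X) = -9 + 3*1 = -9 + 3 = -6)
N = 91 (N = 36 + 55 = 91)
K = 50/7 (K = (91 - 1*41)/7 = (91 - 41)/7 = (⅐)*50 = 50/7 ≈ 7.1429)
1/((K - 83) + x(b(1), -1)) = 1/((50/7 - 83) - 6) = 1/(-531/7 - 6) = 1/(-573/7) = -7/573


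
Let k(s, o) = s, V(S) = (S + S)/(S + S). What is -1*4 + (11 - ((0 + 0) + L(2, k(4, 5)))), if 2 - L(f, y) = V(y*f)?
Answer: 6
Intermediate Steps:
V(S) = 1 (V(S) = (2*S)/((2*S)) = (2*S)*(1/(2*S)) = 1)
L(f, y) = 1 (L(f, y) = 2 - 1*1 = 2 - 1 = 1)
-1*4 + (11 - ((0 + 0) + L(2, k(4, 5)))) = -1*4 + (11 - ((0 + 0) + 1)) = -4 + (11 - (0 + 1)) = -4 + (11 - 1*1) = -4 + (11 - 1) = -4 + 10 = 6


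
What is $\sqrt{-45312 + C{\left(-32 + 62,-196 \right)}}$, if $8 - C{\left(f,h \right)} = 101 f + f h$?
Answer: $i \sqrt{42454} \approx 206.04 i$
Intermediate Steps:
$C{\left(f,h \right)} = 8 - 101 f - f h$ ($C{\left(f,h \right)} = 8 - \left(101 f + f h\right) = 8 - 101 f - f h$)
$\sqrt{-45312 + C{\left(-32 + 62,-196 \right)}} = \sqrt{-45312 - \left(-8 + 101 \left(-32 + 62\right) + \left(-32 + 62\right) \left(-196\right)\right)} = \sqrt{-45312 - \left(3022 - 5880\right)} = \sqrt{-45312 + \left(8 - 3030 + 5880\right)} = \sqrt{-45312 + 2858} = \sqrt{-42454} = i \sqrt{42454}$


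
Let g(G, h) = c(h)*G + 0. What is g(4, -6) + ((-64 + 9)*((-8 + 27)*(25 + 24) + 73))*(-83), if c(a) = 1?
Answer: 4583264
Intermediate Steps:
g(G, h) = G (g(G, h) = 1*G + 0 = G + 0 = G)
g(4, -6) + ((-64 + 9)*((-8 + 27)*(25 + 24) + 73))*(-83) = 4 + ((-64 + 9)*((-8 + 27)*(25 + 24) + 73))*(-83) = 4 - 55*(19*49 + 73)*(-83) = 4 - 55*(931 + 73)*(-83) = 4 - 55*1004*(-83) = 4 - 55220*(-83) = 4 + 4583260 = 4583264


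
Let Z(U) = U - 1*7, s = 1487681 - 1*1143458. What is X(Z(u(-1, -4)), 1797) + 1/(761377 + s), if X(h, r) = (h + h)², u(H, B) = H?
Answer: 283033601/1105600 ≈ 256.00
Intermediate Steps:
s = 344223 (s = 1487681 - 1143458 = 344223)
Z(U) = -7 + U (Z(U) = U - 7 = -7 + U)
X(h, r) = 4*h² (X(h, r) = (2*h)² = 4*h²)
X(Z(u(-1, -4)), 1797) + 1/(761377 + s) = 4*(-7 - 1)² + 1/(761377 + 344223) = 4*(-8)² + 1/1105600 = 4*64 + 1/1105600 = 256 + 1/1105600 = 283033601/1105600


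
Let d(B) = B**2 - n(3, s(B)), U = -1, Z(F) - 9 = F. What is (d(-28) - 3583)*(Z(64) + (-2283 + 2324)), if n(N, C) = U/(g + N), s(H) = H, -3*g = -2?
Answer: -3509604/11 ≈ -3.1906e+5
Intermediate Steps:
g = 2/3 (g = -1/3*(-2) = 2/3 ≈ 0.66667)
Z(F) = 9 + F
n(N, C) = -1/(2/3 + N)
d(B) = 3/11 + B**2 (d(B) = B**2 - (-3)/(2 + 3*3) = B**2 - (-3)/(2 + 9) = B**2 - (-3)/11 = B**2 - 1*(-3/11) = B**2 + 3/11 = 3/11 + B**2)
(d(-28) - 3583)*(Z(64) + (-2283 + 2324)) = ((3/11 + (-28)**2) - 3583)*((9 + 64) + (-2283 + 2324)) = ((3/11 + 784) - 3583)*(73 + 41) = (8627/11 - 3583)*114 = -30786/11*114 = -3509604/11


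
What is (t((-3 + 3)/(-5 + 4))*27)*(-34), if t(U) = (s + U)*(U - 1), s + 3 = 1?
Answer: -1836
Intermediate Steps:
s = -2 (s = -3 + 1 = -2)
t(U) = (-1 + U)*(-2 + U) (t(U) = (-2 + U)*(U - 1) = (-2 + U)*(-1 + U) = (-1 + U)*(-2 + U))
(t((-3 + 3)/(-5 + 4))*27)*(-34) = ((2 + ((-3 + 3)/(-5 + 4))² - 3*(-3 + 3)/(-5 + 4))*27)*(-34) = ((2 + (0/(-1))² - 0/(-1))*27)*(-34) = ((2 + (0*(-1))² - 0*(-1))*27)*(-34) = ((2 + 0² - 3*0)*27)*(-34) = ((2 + 0 + 0)*27)*(-34) = (2*27)*(-34) = 54*(-34) = -1836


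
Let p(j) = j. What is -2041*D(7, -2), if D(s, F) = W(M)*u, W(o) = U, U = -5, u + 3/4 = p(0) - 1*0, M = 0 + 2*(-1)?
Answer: -30615/4 ≈ -7653.8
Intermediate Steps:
M = -2 (M = 0 - 2 = -2)
u = -3/4 (u = -3/4 + (0 - 1*0) = -3/4 + (0 + 0) = -3/4 + 0 = -3/4 ≈ -0.75000)
W(o) = -5
D(s, F) = 15/4 (D(s, F) = -5*(-3/4) = 15/4)
-2041*D(7, -2) = -2041*15/4 = -30615/4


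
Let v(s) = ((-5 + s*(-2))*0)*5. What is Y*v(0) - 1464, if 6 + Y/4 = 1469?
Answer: -1464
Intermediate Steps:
Y = 5852 (Y = -24 + 4*1469 = -24 + 5876 = 5852)
v(s) = 0 (v(s) = ((-5 - 2*s)*0)*5 = 0*5 = 0)
Y*v(0) - 1464 = 5852*0 - 1464 = 0 - 1464 = -1464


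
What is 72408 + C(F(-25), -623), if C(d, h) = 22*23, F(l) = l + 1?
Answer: 72914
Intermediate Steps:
F(l) = 1 + l
C(d, h) = 506
72408 + C(F(-25), -623) = 72408 + 506 = 72914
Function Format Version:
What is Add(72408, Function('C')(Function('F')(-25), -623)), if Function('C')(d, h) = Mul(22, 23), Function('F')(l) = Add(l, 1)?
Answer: 72914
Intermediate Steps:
Function('F')(l) = Add(1, l)
Function('C')(d, h) = 506
Add(72408, Function('C')(Function('F')(-25), -623)) = Add(72408, 506) = 72914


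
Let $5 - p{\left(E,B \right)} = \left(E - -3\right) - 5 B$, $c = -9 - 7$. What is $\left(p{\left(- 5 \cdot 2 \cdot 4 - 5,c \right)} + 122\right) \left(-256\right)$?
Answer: $-22784$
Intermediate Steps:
$c = -16$ ($c = -9 - 7 = -16$)
$p{\left(E,B \right)} = 2 - E + 5 B$ ($p{\left(E,B \right)} = 5 - \left(\left(E - -3\right) - 5 B\right) = 5 - \left(\left(E + 3\right) - 5 B\right) = 5 - \left(\left(3 + E\right) - 5 B\right) = 5 - \left(3 + E - 5 B\right) = 2 - E + 5 B$)
$\left(p{\left(- 5 \cdot 2 \cdot 4 - 5,c \right)} + 122\right) \left(-256\right) = \left(\left(2 - \left(- 5 \cdot 2 \cdot 4 - 5\right) + 5 \left(-16\right)\right) + 122\right) \left(-256\right) = \left(\left(2 - \left(\left(-5\right) 8 - 5\right) - 80\right) + 122\right) \left(-256\right) = \left(\left(2 - \left(-40 - 5\right) - 80\right) + 122\right) \left(-256\right) = \left(\left(2 - -45 - 80\right) + 122\right) \left(-256\right) = \left(\left(2 + 45 - 80\right) + 122\right) \left(-256\right) = \left(-33 + 122\right) \left(-256\right) = 89 \left(-256\right) = -22784$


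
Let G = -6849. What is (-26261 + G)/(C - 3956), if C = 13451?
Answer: -6622/1899 ≈ -3.4871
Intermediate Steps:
(-26261 + G)/(C - 3956) = (-26261 - 6849)/(13451 - 3956) = -33110/9495 = -33110*1/9495 = -6622/1899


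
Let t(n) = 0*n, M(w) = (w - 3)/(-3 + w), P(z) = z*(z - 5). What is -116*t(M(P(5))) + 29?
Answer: 29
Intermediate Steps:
P(z) = z*(-5 + z)
M(w) = 1 (M(w) = (-3 + w)/(-3 + w) = 1)
t(n) = 0
-116*t(M(P(5))) + 29 = -116*0 + 29 = 0 + 29 = 29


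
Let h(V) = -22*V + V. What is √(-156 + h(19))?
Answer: I*√555 ≈ 23.558*I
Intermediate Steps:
h(V) = -21*V
√(-156 + h(19)) = √(-156 - 21*19) = √(-156 - 399) = √(-555) = I*√555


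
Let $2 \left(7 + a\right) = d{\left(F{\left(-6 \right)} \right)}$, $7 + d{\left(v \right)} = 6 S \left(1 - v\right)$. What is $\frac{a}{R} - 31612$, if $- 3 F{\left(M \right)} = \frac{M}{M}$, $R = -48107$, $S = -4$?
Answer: $- \frac{3041516915}{96214} \approx -31612.0$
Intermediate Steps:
$F{\left(M \right)} = - \frac{1}{3}$ ($F{\left(M \right)} = - \frac{M \frac{1}{M}}{3} = \left(- \frac{1}{3}\right) 1 = - \frac{1}{3}$)
$d{\left(v \right)} = -31 + 24 v$ ($d{\left(v \right)} = -7 + 6 \left(-4\right) \left(1 - v\right) = -7 - 24 \left(1 - v\right) = -7 + \left(-24 + 24 v\right) = -31 + 24 v$)
$a = - \frac{53}{2}$ ($a = -7 + \frac{-31 + 24 \left(- \frac{1}{3}\right)}{2} = -7 + \frac{-31 - 8}{2} = -7 + \frac{1}{2} \left(-39\right) = -7 - \frac{39}{2} = - \frac{53}{2} \approx -26.5$)
$\frac{a}{R} - 31612 = - \frac{53}{2 \left(-48107\right)} - 31612 = \left(- \frac{53}{2}\right) \left(- \frac{1}{48107}\right) - 31612 = \frac{53}{96214} - 31612 = - \frac{3041516915}{96214}$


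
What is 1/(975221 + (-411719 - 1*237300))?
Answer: 1/326202 ≈ 3.0656e-6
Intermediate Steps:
1/(975221 + (-411719 - 1*237300)) = 1/(975221 + (-411719 - 237300)) = 1/(975221 - 649019) = 1/326202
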